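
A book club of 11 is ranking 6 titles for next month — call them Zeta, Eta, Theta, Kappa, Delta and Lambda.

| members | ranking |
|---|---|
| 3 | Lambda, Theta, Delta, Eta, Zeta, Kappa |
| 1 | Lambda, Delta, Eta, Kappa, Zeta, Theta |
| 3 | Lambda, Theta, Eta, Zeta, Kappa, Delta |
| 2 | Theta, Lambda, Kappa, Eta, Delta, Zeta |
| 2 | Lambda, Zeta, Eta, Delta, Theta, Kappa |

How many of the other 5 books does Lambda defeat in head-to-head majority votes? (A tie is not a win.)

Lambda against each rival (11 members):
Lambda–Zeta: Lambda 11–0.
Lambda vs Eta: Lambda wins 11–0.
Lambda vs Theta: Lambda wins 9–2.
Lambda vs Kappa: Lambda wins 11–0.
Lambda vs Delta: 3+1+3+2+2 = 11 for Lambda, 0 for Delta — Lambda by 11–0.
Lambda beats Zeta, Eta, Theta, Kappa, Delta — 5 pairwise wins.

5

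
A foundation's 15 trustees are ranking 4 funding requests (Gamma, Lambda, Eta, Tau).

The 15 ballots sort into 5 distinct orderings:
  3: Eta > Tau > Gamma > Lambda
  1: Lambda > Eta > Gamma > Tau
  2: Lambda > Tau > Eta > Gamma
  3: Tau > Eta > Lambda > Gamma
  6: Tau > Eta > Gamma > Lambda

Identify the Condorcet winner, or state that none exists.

Check each pair by majority over 15 ballots:
Gamma vs Lambda: Gamma preferred on 3+6 = 9 ballots; Gamma wins 9–6.
Gamma vs Eta: 0 to 15, Eta.
Gamma vs Tau: 1 to 14, Tau.
Lambda vs Eta: Lambda is ranked higher on 1+2 = 3 ballots, Eta on 12. Eta wins 12–3.
Lambda vs Tau: 1+2 = 3 for Lambda, 12 for Tau — Tau by 12–3.
Eta vs Tau: 3+1 = 4 for Eta, 11 for Tau — Tau by 11–4.
Only Tau has no losses; Tau is the Condorcet winner.

Tau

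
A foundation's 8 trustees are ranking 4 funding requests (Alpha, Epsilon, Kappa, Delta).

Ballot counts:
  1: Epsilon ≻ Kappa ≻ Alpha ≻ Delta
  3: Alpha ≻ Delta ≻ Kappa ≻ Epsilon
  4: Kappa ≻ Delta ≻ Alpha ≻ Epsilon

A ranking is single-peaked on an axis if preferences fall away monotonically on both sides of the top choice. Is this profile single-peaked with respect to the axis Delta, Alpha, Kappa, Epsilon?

no

Axis positions: Delta=1, Alpha=2, Kappa=3, Epsilon=4.
Group 1 (peak Epsilon at position 4): ranking walks positions 4-3-2-1, expanding outward from the peak — single-peaked.
Group 2 (peak Alpha at position 2): ranking walks positions 2-1-3-4, expanding outward from the peak — single-peaked.
Group 3: ranking walks positions 3-1-2-4; Delta is ranked above Alpha even though Alpha lies between Delta and the peak Kappa on the axis — preferences dip and rise again. Not single-peaked.
Group 3 violates single-peakedness, so the profile is not single-peaked on this axis.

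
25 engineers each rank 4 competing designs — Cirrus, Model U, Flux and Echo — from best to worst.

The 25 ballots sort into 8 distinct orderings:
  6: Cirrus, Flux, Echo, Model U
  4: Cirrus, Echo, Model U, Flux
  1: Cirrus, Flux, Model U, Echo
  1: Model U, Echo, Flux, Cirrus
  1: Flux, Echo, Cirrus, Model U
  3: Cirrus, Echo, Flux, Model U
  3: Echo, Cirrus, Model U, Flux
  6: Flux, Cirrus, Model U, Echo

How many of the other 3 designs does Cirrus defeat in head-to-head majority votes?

Cirrus against each rival (25 engineers):
Cirrus–Model U: Cirrus 24–1.
Cirrus vs Flux: 6+4+1+3+3 = 17 for Cirrus, 8 for Flux — Cirrus by 17–8.
Cirrus–Echo: Cirrus 20–5.
Cirrus beats Model U, Flux, Echo — 3 pairwise wins.

3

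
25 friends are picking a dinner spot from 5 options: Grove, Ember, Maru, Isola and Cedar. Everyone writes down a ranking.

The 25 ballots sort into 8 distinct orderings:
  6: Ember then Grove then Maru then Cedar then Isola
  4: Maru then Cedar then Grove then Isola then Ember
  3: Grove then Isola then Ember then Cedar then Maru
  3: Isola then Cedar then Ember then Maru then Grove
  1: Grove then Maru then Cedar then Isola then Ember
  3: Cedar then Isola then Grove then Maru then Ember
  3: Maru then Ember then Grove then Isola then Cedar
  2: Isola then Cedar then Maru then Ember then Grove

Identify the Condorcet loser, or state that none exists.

none

Head-to-head results (25 friends):
Grove vs Ember: 4+3+1+3 = 11 for Grove, 14 for Ember — Ember by 14–11.
Grove vs Maru: Grove preferred on 6+3+1+3 = 13 ballots; Grove wins 13–12.
Grove–Isola: Grove 17–8.
Grove vs Cedar: Grove, 13–12.
Ember vs Maru: Ember is ranked higher on 6+3+3 = 12 ballots, Maru on 13. Maru wins 13–12.
Ember vs Isola: Ember preferred on 6+3 = 9 ballots; Isola wins 16–9.
Ember–Cedar: Cedar 13–12.
Maru vs Isola: Maru wins 14–11.
Maru vs Cedar: 14 to 11, Maru.
Isola vs Cedar: Isola preferred on 3+3+3+2 = 11 ballots; Cedar wins 14–11.
Each restaurant has at least one pairwise win (Grove beats Maru; Ember beats Grove; Maru beats Ember; Isola beats Ember; Cedar beats Ember) — no Condorcet loser.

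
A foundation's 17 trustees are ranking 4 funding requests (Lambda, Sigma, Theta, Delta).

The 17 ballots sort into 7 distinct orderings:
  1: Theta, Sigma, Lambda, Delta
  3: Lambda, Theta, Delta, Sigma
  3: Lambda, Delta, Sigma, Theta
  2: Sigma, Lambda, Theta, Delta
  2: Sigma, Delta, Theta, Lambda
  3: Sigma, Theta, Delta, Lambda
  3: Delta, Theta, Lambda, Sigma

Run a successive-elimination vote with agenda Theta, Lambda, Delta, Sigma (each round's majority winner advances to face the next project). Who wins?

Round 1: Theta vs Lambda — 9–8, Theta advances.
Round 2: Theta vs Delta — 9–8, Theta advances.
Round 3: Theta vs Sigma — 7–10, Sigma advances.
Sigma survives the agenda.

Sigma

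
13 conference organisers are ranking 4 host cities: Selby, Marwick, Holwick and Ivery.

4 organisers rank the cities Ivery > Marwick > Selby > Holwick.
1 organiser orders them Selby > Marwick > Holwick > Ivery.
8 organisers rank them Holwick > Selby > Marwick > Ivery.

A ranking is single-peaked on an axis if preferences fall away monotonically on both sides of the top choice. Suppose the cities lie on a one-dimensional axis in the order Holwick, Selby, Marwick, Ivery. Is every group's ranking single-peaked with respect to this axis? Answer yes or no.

Axis positions: Holwick=1, Selby=2, Marwick=3, Ivery=4.
Group 1 (peak Ivery at position 4): ranking walks positions 4-3-2-1, expanding outward from the peak — single-peaked.
Group 2 (peak Selby at position 2): ranking walks positions 2-3-1-4, expanding outward from the peak — single-peaked.
Group 3 (peak Holwick at position 1): ranking walks positions 1-2-3-4, expanding outward from the peak — single-peaked.
Every ranking is single-peaked on this axis.

yes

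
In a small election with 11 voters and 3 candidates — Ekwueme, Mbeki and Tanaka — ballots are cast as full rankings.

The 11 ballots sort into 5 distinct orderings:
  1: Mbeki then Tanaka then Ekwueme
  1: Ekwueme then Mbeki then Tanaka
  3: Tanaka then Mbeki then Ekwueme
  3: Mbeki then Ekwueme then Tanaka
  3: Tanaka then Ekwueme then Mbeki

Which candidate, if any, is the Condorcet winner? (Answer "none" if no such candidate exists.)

Tanaka

Pairwise majorities:
Ekwueme vs Mbeki: Ekwueme is ranked higher on 1+3 = 4 ballots, Mbeki on 7. Mbeki wins 7–4.
Ekwueme vs Tanaka: Ekwueme preferred on 1+3 = 4 ballots; Tanaka wins 7–4.
Mbeki vs Tanaka: Mbeki preferred on 1+1+3 = 5 ballots; Tanaka wins 6–5.
Tanaka wins every pairwise contest, so Tanaka is the Condorcet winner.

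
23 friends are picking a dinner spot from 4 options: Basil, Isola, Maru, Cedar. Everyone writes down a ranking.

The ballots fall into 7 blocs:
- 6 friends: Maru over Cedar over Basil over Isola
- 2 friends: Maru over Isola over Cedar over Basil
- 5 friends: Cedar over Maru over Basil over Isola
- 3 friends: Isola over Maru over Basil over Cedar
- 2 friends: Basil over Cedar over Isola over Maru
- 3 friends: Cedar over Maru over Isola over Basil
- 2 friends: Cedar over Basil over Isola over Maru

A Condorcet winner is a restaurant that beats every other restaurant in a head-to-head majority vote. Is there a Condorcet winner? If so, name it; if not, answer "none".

Cedar

Head-to-head results (23 friends):
Basil–Isola: Basil 15–8.
Basil vs Maru: Maru, 19–4.
Basil–Cedar: Cedar 18–5.
Isola–Maru: Maru 16–7.
Isola vs Cedar: Cedar wins 18–5.
Maru–Cedar: Cedar 12–11.
Cedar wins every pairwise contest, so Cedar is the Condorcet winner.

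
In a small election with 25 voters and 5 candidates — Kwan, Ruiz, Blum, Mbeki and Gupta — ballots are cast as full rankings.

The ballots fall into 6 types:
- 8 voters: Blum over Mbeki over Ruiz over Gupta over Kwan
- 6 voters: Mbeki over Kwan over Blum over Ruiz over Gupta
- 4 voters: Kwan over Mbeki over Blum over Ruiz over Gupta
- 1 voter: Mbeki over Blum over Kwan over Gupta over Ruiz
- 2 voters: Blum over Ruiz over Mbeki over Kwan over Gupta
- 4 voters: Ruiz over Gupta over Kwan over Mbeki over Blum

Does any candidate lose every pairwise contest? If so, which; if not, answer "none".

Gupta

Pairwise majorities:
Kwan vs Ruiz: Kwan preferred on 6+4+1 = 11 ballots; Ruiz wins 14–11.
Kwan vs Blum: 6+4+4 = 14 for Kwan, 11 for Blum — Kwan by 14–11.
Kwan–Mbeki: Mbeki 17–8.
Kwan–Gupta: Kwan 13–12.
Ruiz vs Blum: Ruiz is ranked higher on 4 ballots, Blum on 21. Blum wins 21–4.
Ruiz vs Mbeki: 2+4 = 6 for Ruiz, 19 for Mbeki — Mbeki by 19–6.
Ruiz vs Gupta: 24 to 1, Ruiz.
Blum vs Mbeki: Mbeki, 15–10.
Blum–Gupta: Blum 21–4.
Mbeki vs Gupta: Mbeki preferred on 8+6+4+1+2 = 21 ballots; Mbeki wins 21–4.
Only Gupta has no wins; Gupta is the Condorcet loser.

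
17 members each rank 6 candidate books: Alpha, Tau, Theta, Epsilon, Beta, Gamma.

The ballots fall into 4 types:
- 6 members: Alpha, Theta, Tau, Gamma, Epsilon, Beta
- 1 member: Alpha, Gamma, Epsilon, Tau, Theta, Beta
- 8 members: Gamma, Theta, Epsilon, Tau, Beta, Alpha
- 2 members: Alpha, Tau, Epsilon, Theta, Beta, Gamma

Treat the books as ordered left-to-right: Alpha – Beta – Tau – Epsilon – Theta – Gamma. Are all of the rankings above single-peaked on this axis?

Axis positions: Alpha=1, Beta=2, Tau=3, Epsilon=4, Theta=5, Gamma=6.
Type 1: ranking walks positions 1-5-3-6-4-2; Theta is ranked above Beta even though Beta lies between Theta and the peak Alpha on the axis — preferences dip and rise again. Not single-peaked.
Type 2: ranking walks positions 1-6-4-3-5-2; Gamma is ranked above Beta even though Beta lies between Gamma and the peak Alpha on the axis — preferences dip and rise again. Not single-peaked.
Type 3 (peak Gamma at position 6): ranking walks positions 6-5-4-3-2-1, expanding outward from the peak — single-peaked.
Type 4: ranking walks positions 1-3-4-5-2-6; Tau is ranked above Beta even though Beta lies between Tau and the peak Alpha on the axis — preferences dip and rise again. Not single-peaked.
Type 1 violates single-peakedness, so the profile is not single-peaked on this axis.

no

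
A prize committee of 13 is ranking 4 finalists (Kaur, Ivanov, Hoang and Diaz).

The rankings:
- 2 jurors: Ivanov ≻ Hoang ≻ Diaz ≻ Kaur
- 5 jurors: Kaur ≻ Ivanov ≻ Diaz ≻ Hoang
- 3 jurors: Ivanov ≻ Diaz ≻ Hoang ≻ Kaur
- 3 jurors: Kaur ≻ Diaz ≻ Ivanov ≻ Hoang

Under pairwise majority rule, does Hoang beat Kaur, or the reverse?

Kaur

Ballots ranking Hoang above Kaur: 2 + 3 = 5.
Ballots ranking Kaur above Hoang: 13 − 5 = 8.
Kaur wins the head-to-head 8–5.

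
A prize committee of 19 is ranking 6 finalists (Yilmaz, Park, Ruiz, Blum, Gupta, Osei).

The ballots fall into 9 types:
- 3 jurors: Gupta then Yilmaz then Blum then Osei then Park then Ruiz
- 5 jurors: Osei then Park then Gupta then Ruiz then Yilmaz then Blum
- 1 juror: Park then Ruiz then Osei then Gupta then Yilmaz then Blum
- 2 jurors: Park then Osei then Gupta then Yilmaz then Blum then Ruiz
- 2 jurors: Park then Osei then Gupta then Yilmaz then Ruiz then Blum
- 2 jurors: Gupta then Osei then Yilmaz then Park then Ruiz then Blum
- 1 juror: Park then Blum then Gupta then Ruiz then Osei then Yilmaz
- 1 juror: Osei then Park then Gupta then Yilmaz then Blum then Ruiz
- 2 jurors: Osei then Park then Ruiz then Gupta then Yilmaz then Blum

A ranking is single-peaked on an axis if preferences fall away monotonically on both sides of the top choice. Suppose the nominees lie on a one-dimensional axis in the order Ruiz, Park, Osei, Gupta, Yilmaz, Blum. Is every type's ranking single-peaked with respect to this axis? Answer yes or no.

no

Axis positions: Ruiz=1, Park=2, Osei=3, Gupta=4, Yilmaz=5, Blum=6.
Type 1 (peak Gupta at position 4): ranking walks positions 4-5-6-3-2-1, expanding outward from the peak — single-peaked.
Type 2 (peak Osei at position 3): ranking walks positions 3-2-4-1-5-6, expanding outward from the peak — single-peaked.
Type 3 (peak Park at position 2): ranking walks positions 2-1-3-4-5-6, expanding outward from the peak — single-peaked.
Type 4 (peak Park at position 2): ranking walks positions 2-3-4-5-6-1, expanding outward from the peak — single-peaked.
Type 5 (peak Park at position 2): ranking walks positions 2-3-4-5-1-6, expanding outward from the peak — single-peaked.
Type 6 (peak Gupta at position 4): ranking walks positions 4-3-5-2-1-6, expanding outward from the peak — single-peaked.
Type 7: ranking walks positions 2-6-4-1-3-5; Blum is ranked above Osei even though Osei lies between Blum and the peak Park on the axis — preferences dip and rise again. Not single-peaked.
Type 8 (peak Osei at position 3): ranking walks positions 3-2-4-5-6-1, expanding outward from the peak — single-peaked.
Type 9 (peak Osei at position 3): ranking walks positions 3-2-1-4-5-6, expanding outward from the peak — single-peaked.
Type 7 violates single-peakedness, so the profile is not single-peaked on this axis.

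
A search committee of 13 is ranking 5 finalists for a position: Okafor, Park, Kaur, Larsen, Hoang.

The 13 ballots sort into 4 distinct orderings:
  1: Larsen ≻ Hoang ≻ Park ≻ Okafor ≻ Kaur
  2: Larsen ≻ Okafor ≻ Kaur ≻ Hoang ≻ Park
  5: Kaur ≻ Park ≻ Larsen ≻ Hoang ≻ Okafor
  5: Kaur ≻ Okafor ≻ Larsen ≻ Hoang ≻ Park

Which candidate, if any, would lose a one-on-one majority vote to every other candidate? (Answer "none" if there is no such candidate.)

Park

Head-to-head results (13 committee members):
Okafor vs Park: Okafor wins 7–6.
Okafor vs Kaur: Okafor is ranked higher on 1+2 = 3 ballots, Kaur on 10. Kaur wins 10–3.
Okafor vs Larsen: Okafor is ranked higher on 5 ballots, Larsen on 8. Larsen wins 8–5.
Okafor vs Hoang: Okafor is ranked higher on 2+5 = 7 ballots, Hoang on 6. Okafor wins 7–6.
Park vs Kaur: 1 for Park, 12 for Kaur — Kaur by 12–1.
Park vs Larsen: 5 to 8, Larsen.
Park–Hoang: Hoang 8–5.
Kaur vs Larsen: Kaur wins 10–3.
Kaur vs Hoang: Kaur wins 12–1.
Larsen vs Hoang: Larsen is ranked higher on 1+2+5+5 = 13 ballots, Hoang on 0. Larsen wins 13–0.
Only Park has no wins; Park is the Condorcet loser.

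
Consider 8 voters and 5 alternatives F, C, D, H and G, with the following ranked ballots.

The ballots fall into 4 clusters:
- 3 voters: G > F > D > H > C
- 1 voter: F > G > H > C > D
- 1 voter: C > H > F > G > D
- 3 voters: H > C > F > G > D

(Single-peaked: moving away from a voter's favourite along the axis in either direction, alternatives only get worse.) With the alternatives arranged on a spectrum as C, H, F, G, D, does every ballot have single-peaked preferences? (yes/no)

Axis positions: C=1, H=2, F=3, G=4, D=5.
Cluster 1 (peak G at position 4): ranking walks positions 4-3-5-2-1, expanding outward from the peak — single-peaked.
Cluster 2 (peak F at position 3): ranking walks positions 3-4-2-1-5, expanding outward from the peak — single-peaked.
Cluster 3 (peak C at position 1): ranking walks positions 1-2-3-4-5, expanding outward from the peak — single-peaked.
Cluster 4 (peak H at position 2): ranking walks positions 2-1-3-4-5, expanding outward from the peak — single-peaked.
Every ranking is single-peaked on this axis.

yes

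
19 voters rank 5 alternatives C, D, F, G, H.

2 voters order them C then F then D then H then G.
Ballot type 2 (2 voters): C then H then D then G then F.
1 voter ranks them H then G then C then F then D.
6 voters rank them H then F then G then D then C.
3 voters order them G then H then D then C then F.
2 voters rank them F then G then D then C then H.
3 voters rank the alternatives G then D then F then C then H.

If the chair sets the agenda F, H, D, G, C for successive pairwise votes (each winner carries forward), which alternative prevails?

H

Round 1: F vs H — 7–12, H advances.
Round 2: H vs D — 12–7, H advances.
Round 3: H vs G — 11–8, H advances.
Round 4: H vs C — 10–9, H advances.
The agenda winner is H.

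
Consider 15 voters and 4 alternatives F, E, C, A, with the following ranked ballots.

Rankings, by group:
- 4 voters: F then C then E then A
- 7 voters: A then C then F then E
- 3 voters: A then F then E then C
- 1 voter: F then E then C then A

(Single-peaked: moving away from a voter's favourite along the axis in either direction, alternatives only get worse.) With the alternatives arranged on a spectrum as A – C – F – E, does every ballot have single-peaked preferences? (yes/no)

Axis positions: A=1, C=2, F=3, E=4.
Group 1 (peak F at position 3): ranking walks positions 3-2-4-1, expanding outward from the peak — single-peaked.
Group 2 (peak A at position 1): ranking walks positions 1-2-3-4, expanding outward from the peak — single-peaked.
Group 3: ranking walks positions 1-3-4-2; F is ranked above C even though C lies between F and the peak A on the axis — preferences dip and rise again. Not single-peaked.
Group 4 (peak F at position 3): ranking walks positions 3-4-2-1, expanding outward from the peak — single-peaked.
Group 3 violates single-peakedness, so the profile is not single-peaked on this axis.

no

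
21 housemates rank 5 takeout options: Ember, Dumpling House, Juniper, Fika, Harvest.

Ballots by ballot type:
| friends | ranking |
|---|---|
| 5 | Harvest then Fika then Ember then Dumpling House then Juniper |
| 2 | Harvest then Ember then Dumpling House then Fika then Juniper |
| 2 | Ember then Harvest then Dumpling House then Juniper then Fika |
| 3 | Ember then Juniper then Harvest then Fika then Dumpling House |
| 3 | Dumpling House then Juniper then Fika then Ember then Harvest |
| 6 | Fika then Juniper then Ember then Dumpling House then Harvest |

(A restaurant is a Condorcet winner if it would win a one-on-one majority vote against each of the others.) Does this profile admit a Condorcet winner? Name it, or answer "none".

none

Pairwise majorities:
Ember vs Dumpling House: 5+2+2+3+6 = 18 for Ember, 3 for Dumpling House — Ember by 18–3.
Ember vs Juniper: 12 to 9, Ember.
Ember vs Fika: 2+2+3 = 7 for Ember, 14 for Fika — Fika by 14–7.
Ember vs Harvest: 14 to 7, Ember.
Dumpling House vs Juniper: 5+2+2+3 = 12 for Dumpling House, 9 for Juniper — Dumpling House by 12–9.
Dumpling House vs Fika: Dumpling House preferred on 2+2+3 = 7 ballots; Fika wins 14–7.
Dumpling House vs Harvest: Dumpling House preferred on 3+6 = 9 ballots; Harvest wins 12–9.
Juniper vs Fika: Juniper is ranked higher on 2+3+3 = 8 ballots, Fika on 13. Fika wins 13–8.
Juniper vs Harvest: 3+3+6 = 12 for Juniper, 9 for Harvest — Juniper by 12–9.
Fika vs Harvest: Fika is ranked higher on 3+6 = 9 ballots, Harvest on 12. Harvest wins 12–9.
Every restaurant loses at least once (Ember loses to Fika; Dumpling House loses to Ember; Juniper loses to Ember; Fika loses to Harvest; Harvest loses to Ember). The majority relation contains the cycle Ember → Harvest → Fika → Ember, so there is no Condorcet winner.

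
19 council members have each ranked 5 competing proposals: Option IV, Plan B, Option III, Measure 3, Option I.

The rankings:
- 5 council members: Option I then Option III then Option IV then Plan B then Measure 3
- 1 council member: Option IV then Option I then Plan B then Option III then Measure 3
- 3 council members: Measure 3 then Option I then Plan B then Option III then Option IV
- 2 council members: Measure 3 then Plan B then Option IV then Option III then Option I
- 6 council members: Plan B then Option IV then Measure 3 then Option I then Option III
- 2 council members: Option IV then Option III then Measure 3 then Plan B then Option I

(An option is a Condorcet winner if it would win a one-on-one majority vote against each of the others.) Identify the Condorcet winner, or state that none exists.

Check each pair by majority over 19 ballots:
Option IV–Plan B: Plan B 11–8.
Option IV vs Option III: Option IV, 11–8.
Option IV–Measure 3: Option IV 14–5.
Option IV vs Option I: Option IV, 11–8.
Plan B vs Option III: Plan B wins 12–7.
Plan B–Measure 3: Plan B 12–7.
Plan B vs Option I: Plan B wins 10–9.
Option III–Measure 3: Measure 3 11–8.
Option III–Option I: Option I 15–4.
Measure 3 vs Option I: Measure 3, 13–6.
Plan B beats each of Option IV, Option III, Measure 3, Option I — Plan B is the Condorcet winner.

Plan B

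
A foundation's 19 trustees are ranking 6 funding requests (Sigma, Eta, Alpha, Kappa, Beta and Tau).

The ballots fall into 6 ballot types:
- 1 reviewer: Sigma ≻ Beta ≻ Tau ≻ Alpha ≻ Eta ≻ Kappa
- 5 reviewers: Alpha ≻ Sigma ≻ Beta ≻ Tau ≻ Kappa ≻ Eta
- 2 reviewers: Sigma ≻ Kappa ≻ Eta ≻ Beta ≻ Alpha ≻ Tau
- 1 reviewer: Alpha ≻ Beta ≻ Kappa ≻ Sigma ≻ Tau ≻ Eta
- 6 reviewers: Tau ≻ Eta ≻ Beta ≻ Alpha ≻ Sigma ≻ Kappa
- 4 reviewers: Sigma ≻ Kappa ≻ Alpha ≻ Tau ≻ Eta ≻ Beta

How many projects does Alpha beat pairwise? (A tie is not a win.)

Alpha against each rival (19 reviewers):
Alpha vs Sigma: Alpha preferred on 5+1+6 = 12 ballots; Alpha wins 12–7.
Alpha vs Eta: 1+5+1+4 = 11 for Alpha, 8 for Eta — Alpha by 11–8.
Alpha–Kappa: Alpha 13–6.
Alpha vs Beta: Alpha wins 10–9.
Alpha vs Tau: Alpha, 12–7.
Alpha beats Sigma, Eta, Kappa, Beta, Tau — 5 pairwise wins.

5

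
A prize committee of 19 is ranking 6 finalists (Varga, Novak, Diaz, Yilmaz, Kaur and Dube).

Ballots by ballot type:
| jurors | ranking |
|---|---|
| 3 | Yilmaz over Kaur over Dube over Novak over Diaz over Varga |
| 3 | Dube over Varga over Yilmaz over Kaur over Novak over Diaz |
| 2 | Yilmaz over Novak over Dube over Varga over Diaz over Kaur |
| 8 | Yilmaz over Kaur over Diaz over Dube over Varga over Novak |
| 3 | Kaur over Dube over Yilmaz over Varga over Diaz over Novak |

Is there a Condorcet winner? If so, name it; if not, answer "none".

Yilmaz

Check each pair by majority over 19 ballots:
Varga vs Novak: Varga preferred on 3+8+3 = 14 ballots; Varga wins 14–5.
Varga vs Diaz: Varga preferred on 3+2+3 = 8 ballots; Diaz wins 11–8.
Varga vs Yilmaz: 3 to 16, Yilmaz.
Varga vs Kaur: 3+2 = 5 for Varga, 14 for Kaur — Kaur by 14–5.
Varga vs Dube: Varga is ranked higher on 0 ballots, Dube on 19. Dube wins 19–0.
Novak vs Diaz: 8 to 11, Diaz.
Novak vs Yilmaz: Novak preferred on 0 ballots; Yilmaz wins 19–0.
Novak vs Kaur: Novak preferred on 2 ballots; Kaur wins 17–2.
Novak vs Dube: Novak preferred on 2 ballots; Dube wins 17–2.
Diaz vs Yilmaz: Diaz is ranked higher on 0 ballots, Yilmaz on 19. Yilmaz wins 19–0.
Diaz vs Kaur: Diaz is ranked higher on 2 ballots, Kaur on 17. Kaur wins 17–2.
Diaz vs Dube: 8 to 11, Dube.
Yilmaz vs Kaur: 16 to 3, Yilmaz.
Yilmaz vs Dube: Yilmaz preferred on 3+2+8 = 13 ballots; Yilmaz wins 13–6.
Kaur vs Dube: 3+8+3 = 14 for Kaur, 5 for Dube — Kaur by 14–5.
Yilmaz wins every pairwise contest, so Yilmaz is the Condorcet winner.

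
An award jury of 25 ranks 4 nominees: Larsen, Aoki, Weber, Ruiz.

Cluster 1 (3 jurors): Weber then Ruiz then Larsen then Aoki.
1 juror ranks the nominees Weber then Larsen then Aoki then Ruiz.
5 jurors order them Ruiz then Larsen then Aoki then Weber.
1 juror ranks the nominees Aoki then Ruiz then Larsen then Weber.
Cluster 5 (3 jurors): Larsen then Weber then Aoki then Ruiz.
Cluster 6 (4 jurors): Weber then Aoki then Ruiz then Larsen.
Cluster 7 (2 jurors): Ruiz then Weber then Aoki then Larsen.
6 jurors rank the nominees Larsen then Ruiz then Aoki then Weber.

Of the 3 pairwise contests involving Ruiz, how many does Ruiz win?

Ruiz against each rival (25 jurors):
Ruiz vs Larsen: Ruiz preferred on 3+5+1+4+2 = 15 ballots; Ruiz wins 15–10.
Ruiz vs Aoki: 16 to 9, Ruiz.
Ruiz vs Weber: Ruiz is ranked higher on 5+1+2+6 = 14 ballots, Weber on 11. Ruiz wins 14–11.
Ruiz beats Larsen, Aoki, Weber — 3 pairwise wins.

3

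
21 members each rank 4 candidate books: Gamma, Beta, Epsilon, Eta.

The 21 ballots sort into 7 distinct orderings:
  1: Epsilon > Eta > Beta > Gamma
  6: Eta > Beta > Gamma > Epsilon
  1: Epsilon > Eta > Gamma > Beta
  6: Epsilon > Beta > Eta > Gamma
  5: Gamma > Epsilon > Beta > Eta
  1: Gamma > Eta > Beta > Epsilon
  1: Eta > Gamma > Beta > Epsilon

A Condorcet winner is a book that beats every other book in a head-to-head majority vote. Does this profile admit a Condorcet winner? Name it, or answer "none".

none

Check each pair by majority over 21 ballots:
Gamma vs Beta: Gamma preferred on 1+5+1+1 = 8 ballots; Beta wins 13–8.
Gamma vs Epsilon: Gamma is ranked higher on 6+5+1+1 = 13 ballots, Epsilon on 8. Gamma wins 13–8.
Gamma vs Eta: 6 to 15, Eta.
Beta vs Epsilon: 8 to 13, Epsilon.
Beta vs Eta: Beta is ranked higher on 6+5 = 11 ballots, Eta on 10. Beta wins 11–10.
Epsilon vs Eta: 1+1+6+5 = 13 for Epsilon, 8 for Eta — Epsilon by 13–8.
Every book loses at least once (Gamma loses to Beta; Beta loses to Epsilon; Epsilon loses to Gamma; Eta loses to Beta). The majority relation contains the cycle Gamma > Epsilon > Beta > Gamma, so there is no Condorcet winner.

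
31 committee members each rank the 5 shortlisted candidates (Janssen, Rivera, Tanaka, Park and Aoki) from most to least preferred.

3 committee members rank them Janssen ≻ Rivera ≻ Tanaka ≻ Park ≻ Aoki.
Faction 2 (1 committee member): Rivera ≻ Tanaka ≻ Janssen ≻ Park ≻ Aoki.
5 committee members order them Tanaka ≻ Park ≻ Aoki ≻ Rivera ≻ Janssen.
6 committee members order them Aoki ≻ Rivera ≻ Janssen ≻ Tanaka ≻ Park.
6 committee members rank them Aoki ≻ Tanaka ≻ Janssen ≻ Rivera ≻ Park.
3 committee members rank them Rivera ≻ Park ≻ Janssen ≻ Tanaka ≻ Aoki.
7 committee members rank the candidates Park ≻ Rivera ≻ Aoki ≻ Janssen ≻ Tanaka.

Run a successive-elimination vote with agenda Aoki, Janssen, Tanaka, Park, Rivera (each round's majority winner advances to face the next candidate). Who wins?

Round 1: Aoki vs Janssen — 24–7, Aoki advances.
Round 2: Aoki vs Tanaka — 19–12, Aoki advances.
Round 3: Aoki vs Park — 12–19, Park advances.
Round 4: Park vs Rivera — 12–19, Rivera advances.
Rivera survives the agenda.

Rivera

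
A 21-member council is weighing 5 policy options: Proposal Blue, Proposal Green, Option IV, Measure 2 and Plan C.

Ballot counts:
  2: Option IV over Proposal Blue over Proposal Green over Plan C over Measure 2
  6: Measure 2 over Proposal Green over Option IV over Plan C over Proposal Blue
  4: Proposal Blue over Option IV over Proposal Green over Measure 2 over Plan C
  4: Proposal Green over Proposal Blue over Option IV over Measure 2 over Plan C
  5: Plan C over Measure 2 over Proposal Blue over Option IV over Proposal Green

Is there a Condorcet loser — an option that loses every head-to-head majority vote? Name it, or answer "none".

none

Pairwise majorities:
Proposal Blue–Proposal Green: Proposal Blue 11–10.
Proposal Blue vs Option IV: 13 to 8, Proposal Blue.
Proposal Blue vs Measure 2: Measure 2, 11–10.
Proposal Blue vs Plan C: Proposal Blue is ranked higher on 2+4+4 = 10 ballots, Plan C on 11. Plan C wins 11–10.
Proposal Green vs Option IV: 6+4 = 10 for Proposal Green, 11 for Option IV — Option IV by 11–10.
Proposal Green vs Measure 2: 2+4+4 = 10 for Proposal Green, 11 for Measure 2 — Measure 2 by 11–10.
Proposal Green vs Plan C: Proposal Green wins 16–5.
Option IV vs Measure 2: Option IV preferred on 2+4+4 = 10 ballots; Measure 2 wins 11–10.
Option IV–Plan C: Option IV 16–5.
Measure 2 vs Plan C: 14 to 7, Measure 2.
Each option has at least one pairwise win (Proposal Blue beats Proposal Green; Proposal Green beats Plan C; Option IV beats Proposal Green; Measure 2 beats Proposal Blue; Plan C beats Proposal Blue) — no Condorcet loser.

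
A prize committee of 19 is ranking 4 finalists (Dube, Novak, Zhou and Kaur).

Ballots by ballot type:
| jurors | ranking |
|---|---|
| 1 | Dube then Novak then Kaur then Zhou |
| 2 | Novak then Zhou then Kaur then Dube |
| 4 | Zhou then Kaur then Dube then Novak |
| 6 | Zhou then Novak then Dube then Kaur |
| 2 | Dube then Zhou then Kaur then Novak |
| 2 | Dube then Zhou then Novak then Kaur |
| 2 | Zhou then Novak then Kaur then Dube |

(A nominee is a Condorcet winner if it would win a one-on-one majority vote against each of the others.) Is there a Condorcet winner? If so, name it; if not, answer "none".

Head-to-head results (19 jurors):
Dube vs Novak: 1+4+2+2 = 9 for Dube, 10 for Novak — Novak by 10–9.
Dube vs Zhou: Dube preferred on 1+2+2 = 5 ballots; Zhou wins 14–5.
Dube vs Kaur: Dube is ranked higher on 1+6+2+2 = 11 ballots, Kaur on 8. Dube wins 11–8.
Novak vs Zhou: Novak preferred on 1+2 = 3 ballots; Zhou wins 16–3.
Novak vs Kaur: 1+2+6+2+2 = 13 for Novak, 6 for Kaur — Novak by 13–6.
Zhou vs Kaur: Zhou is ranked higher on 2+4+6+2+2+2 = 18 ballots, Kaur on 1. Zhou wins 18–1.
Zhou defeats every rival head-to-head and is the Condorcet winner.

Zhou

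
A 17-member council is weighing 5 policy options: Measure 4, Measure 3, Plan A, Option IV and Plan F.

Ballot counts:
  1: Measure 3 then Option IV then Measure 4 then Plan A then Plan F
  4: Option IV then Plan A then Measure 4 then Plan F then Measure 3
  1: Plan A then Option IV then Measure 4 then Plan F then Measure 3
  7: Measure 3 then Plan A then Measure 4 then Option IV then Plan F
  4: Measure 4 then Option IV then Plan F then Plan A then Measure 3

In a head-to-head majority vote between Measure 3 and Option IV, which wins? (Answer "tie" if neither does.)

Option IV

Ballots ranking Measure 3 above Option IV: 1 + 7 = 8.
Ballots ranking Option IV above Measure 3: 17 − 8 = 9.
Option IV wins the head-to-head 9–8.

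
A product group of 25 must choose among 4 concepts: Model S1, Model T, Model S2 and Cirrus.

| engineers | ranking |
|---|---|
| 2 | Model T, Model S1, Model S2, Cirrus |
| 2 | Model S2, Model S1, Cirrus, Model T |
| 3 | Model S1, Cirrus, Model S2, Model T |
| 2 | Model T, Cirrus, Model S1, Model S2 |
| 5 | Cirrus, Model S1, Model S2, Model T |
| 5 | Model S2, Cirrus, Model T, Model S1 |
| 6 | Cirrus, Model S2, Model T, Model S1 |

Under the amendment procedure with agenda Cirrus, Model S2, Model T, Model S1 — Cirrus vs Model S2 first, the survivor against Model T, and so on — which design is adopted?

Round 1: Cirrus vs Model S2 — 16–9, Cirrus advances.
Round 2: Cirrus vs Model T — 21–4, Cirrus advances.
Round 3: Cirrus vs Model S1 — 18–7, Cirrus advances.
The agenda winner is Cirrus.

Cirrus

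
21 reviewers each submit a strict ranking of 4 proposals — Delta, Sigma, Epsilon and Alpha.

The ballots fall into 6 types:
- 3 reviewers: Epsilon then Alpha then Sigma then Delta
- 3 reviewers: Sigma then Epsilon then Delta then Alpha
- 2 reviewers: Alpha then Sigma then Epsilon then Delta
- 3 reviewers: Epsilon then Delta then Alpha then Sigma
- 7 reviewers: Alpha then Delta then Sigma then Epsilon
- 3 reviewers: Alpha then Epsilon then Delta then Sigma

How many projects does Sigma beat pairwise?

Sigma against each rival (21 reviewers):
Sigma vs Delta: Delta wins 13–8.
Sigma–Epsilon: Sigma 12–9.
Sigma vs Alpha: Alpha wins 18–3.
Sigma beats Epsilon; loses to Delta, Alpha — 1 pairwise win.

1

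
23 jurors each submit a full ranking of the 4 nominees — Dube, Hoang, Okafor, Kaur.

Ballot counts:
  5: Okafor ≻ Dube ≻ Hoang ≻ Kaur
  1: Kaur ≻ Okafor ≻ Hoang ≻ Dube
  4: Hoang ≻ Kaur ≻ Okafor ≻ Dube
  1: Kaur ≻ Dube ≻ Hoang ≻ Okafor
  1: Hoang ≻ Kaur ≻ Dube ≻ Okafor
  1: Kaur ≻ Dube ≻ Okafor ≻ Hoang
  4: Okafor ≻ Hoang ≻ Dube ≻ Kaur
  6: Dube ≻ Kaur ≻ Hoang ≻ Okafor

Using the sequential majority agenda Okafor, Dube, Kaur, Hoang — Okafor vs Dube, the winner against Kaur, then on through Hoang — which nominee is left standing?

Round 1: Okafor vs Dube — 14–9, Okafor advances.
Round 2: Okafor vs Kaur — 9–14, Kaur advances.
Round 3: Kaur vs Hoang — 9–14, Hoang advances.
Hoang survives the agenda.

Hoang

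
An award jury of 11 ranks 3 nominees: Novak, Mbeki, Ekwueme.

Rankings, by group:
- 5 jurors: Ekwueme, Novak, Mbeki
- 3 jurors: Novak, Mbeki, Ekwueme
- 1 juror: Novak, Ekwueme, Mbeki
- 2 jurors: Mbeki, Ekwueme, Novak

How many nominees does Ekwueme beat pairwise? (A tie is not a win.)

2

Ekwueme against each rival (11 jurors):
Ekwueme–Novak: Ekwueme 7–4.
Ekwueme vs Mbeki: Ekwueme, 6–5.
Ekwueme beats Novak, Mbeki — 2 pairwise wins.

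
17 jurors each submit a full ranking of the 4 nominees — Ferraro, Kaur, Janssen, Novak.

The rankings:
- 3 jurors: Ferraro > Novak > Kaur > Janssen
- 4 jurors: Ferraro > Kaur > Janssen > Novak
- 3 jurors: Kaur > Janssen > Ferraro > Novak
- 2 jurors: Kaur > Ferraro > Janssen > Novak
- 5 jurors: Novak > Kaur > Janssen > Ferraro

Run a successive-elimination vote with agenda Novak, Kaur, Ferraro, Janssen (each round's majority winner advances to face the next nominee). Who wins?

Kaur

Round 1: Novak vs Kaur — 8–9, Kaur advances.
Round 2: Kaur vs Ferraro — 10–7, Kaur advances.
Round 3: Kaur vs Janssen — 17–0, Kaur advances.
The agenda winner is Kaur.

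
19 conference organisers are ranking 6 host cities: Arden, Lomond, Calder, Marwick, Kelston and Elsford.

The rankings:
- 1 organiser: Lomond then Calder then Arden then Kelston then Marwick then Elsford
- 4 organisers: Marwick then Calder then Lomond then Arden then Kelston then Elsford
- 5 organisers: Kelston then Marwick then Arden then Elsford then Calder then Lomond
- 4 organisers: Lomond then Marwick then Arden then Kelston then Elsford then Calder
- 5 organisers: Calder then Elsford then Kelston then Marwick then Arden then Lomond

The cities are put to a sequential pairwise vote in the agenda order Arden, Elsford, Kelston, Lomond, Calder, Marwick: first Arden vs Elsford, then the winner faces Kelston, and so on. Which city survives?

Marwick

Round 1: Arden vs Elsford — 14–5, Arden advances.
Round 2: Arden vs Kelston — 9–10, Kelston advances.
Round 3: Kelston vs Lomond — 10–9, Kelston advances.
Round 4: Kelston vs Calder — 9–10, Calder advances.
Round 5: Calder vs Marwick — 6–13, Marwick advances.
Marwick survives the agenda.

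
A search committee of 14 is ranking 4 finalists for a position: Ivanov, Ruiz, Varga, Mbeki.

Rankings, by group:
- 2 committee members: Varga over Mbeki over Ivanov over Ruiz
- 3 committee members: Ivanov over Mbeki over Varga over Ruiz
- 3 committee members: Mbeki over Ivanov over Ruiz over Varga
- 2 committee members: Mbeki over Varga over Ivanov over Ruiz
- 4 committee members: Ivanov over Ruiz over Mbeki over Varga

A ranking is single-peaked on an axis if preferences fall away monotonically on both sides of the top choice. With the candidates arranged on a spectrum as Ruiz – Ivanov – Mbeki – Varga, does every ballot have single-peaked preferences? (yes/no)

Axis positions: Ruiz=1, Ivanov=2, Mbeki=3, Varga=4.
Group 1 (peak Varga at position 4): ranking walks positions 4-3-2-1, expanding outward from the peak — single-peaked.
Group 2 (peak Ivanov at position 2): ranking walks positions 2-3-4-1, expanding outward from the peak — single-peaked.
Group 3 (peak Mbeki at position 3): ranking walks positions 3-2-1-4, expanding outward from the peak — single-peaked.
Group 4 (peak Mbeki at position 3): ranking walks positions 3-4-2-1, expanding outward from the peak — single-peaked.
Group 5 (peak Ivanov at position 2): ranking walks positions 2-1-3-4, expanding outward from the peak — single-peaked.
Every ranking is single-peaked on this axis.

yes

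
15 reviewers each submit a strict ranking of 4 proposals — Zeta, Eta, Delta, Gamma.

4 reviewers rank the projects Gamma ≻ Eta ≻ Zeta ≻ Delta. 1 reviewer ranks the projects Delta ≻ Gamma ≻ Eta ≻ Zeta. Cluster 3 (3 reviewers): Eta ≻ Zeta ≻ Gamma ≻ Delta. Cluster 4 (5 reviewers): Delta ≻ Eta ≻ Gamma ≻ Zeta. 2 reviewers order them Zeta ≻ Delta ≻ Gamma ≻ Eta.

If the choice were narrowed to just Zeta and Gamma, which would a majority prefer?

Ballots ranking Zeta above Gamma: 3 + 2 = 5.
Ballots ranking Gamma above Zeta: 15 − 5 = 10.
Gamma wins the head-to-head 10–5.

Gamma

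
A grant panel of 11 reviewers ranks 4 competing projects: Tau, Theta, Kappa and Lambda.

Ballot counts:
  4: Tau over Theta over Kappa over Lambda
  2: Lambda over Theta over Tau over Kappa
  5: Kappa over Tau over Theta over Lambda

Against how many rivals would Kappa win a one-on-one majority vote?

1

Kappa against each rival (11 reviewers):
Kappa vs Tau: 5 for Kappa, 6 for Tau — Tau by 6–5.
Kappa vs Theta: 5 for Kappa, 6 for Theta — Theta by 6–5.
Kappa vs Lambda: Kappa, 9–2.
Kappa beats Lambda; loses to Tau, Theta — 1 pairwise win.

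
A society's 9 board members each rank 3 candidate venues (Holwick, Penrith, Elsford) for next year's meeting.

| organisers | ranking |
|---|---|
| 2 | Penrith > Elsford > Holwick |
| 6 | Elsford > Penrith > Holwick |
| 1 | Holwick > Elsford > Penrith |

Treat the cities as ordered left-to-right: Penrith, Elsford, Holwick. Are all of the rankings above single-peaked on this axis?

yes

Axis positions: Penrith=1, Elsford=2, Holwick=3.
Group 1 (peak Penrith at position 1): ranking walks positions 1-2-3, expanding outward from the peak — single-peaked.
Group 2 (peak Elsford at position 2): ranking walks positions 2-1-3, expanding outward from the peak — single-peaked.
Group 3 (peak Holwick at position 3): ranking walks positions 3-2-1, expanding outward from the peak — single-peaked.
Every ranking is single-peaked on this axis.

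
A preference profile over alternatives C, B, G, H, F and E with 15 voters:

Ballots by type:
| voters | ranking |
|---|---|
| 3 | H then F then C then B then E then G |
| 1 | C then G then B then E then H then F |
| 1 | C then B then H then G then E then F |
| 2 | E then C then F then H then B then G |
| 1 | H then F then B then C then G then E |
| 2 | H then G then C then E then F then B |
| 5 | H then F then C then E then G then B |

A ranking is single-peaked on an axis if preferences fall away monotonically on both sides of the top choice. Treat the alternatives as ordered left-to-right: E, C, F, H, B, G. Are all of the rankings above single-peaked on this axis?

no

Axis positions: E=1, C=2, F=3, H=4, B=5, G=6.
Type 1 (peak H at position 4): ranking walks positions 4-3-2-5-1-6, expanding outward from the peak — single-peaked.
Type 2: ranking walks positions 2-6-5-1-4-3; G is ranked above F even though F lies between G and the peak C on the axis — preferences dip and rise again. Not single-peaked.
Type 3: ranking walks positions 2-5-4-6-1-3; B is ranked above F even though F lies between B and the peak C on the axis — preferences dip and rise again. Not single-peaked.
Type 4 (peak E at position 1): ranking walks positions 1-2-3-4-5-6, expanding outward from the peak — single-peaked.
Type 5 (peak H at position 4): ranking walks positions 4-3-5-2-6-1, expanding outward from the peak — single-peaked.
Type 6: ranking walks positions 4-6-2-1-3-5; G is ranked above B even though B lies between G and the peak H on the axis — preferences dip and rise again. Not single-peaked.
Type 7: ranking walks positions 4-3-2-1-6-5; G is ranked above B even though B lies between G and the peak H on the axis — preferences dip and rise again. Not single-peaked.
Type 2 violates single-peakedness, so the profile is not single-peaked on this axis.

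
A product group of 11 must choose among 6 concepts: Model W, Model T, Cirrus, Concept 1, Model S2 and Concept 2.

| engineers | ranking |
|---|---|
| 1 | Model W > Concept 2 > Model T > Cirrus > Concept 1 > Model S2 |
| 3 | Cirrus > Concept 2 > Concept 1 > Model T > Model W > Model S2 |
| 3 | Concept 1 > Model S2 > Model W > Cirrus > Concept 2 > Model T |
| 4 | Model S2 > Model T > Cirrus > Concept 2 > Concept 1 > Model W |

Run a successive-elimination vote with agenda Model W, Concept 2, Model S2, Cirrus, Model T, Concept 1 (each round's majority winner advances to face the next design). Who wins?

Round 1: Model W vs Concept 2 — 4–7, Concept 2 advances.
Round 2: Concept 2 vs Model S2 — 4–7, Model S2 advances.
Round 3: Model S2 vs Cirrus — 7–4, Model S2 advances.
Round 4: Model S2 vs Model T — 7–4, Model S2 advances.
Round 5: Model S2 vs Concept 1 — 4–7, Concept 1 advances.
Concept 1 survives the agenda.

Concept 1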